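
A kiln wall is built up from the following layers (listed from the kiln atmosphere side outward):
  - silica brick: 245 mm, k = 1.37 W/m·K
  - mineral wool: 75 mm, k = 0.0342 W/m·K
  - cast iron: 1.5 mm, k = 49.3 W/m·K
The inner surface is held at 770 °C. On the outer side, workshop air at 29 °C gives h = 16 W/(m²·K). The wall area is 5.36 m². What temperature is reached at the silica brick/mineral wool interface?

T ≈ 716 °C

Thermal resistances in series:
R_silica brick = L/(kA) = 0.245/(1.37×5.36) = 0.03336 K/W
R_mineral wool = L/(kA) = 0.075/(0.0342×5.36) = 0.4091 K/W
R_cast iron = L/(kA) = 0.0015/(49.3×5.36) = 5.676×10^-6 K/W
R_outer film = 1/(h_o·A) = 1/(16×5.36) = 0.01166 K/W
R_total = 0.4542 K/W;  Q = ΔT/R_total = 741/0.4542 = 1632 W
T_interface = T_inner − Q·ΣR(inner→interface) = 770 − 1630×0.03336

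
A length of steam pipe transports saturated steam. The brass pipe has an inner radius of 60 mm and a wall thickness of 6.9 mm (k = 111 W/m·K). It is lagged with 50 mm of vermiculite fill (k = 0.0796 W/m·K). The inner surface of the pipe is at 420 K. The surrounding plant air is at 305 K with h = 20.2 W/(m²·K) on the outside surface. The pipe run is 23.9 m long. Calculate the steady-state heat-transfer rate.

Q ≈ 2320 W

For a radial system each layer contributes R = ln(r_out/r_in)/(2πkL); films add R = 1/(hA).
R_brass pipe wall = ln(66.9/60)/(2π×111×23.9) = 6.53×10^-6 K/W
R_vermiculite fill = ln(116.9/66.9)/(2π×0.0796×23.9) = 0.04669 K/W
R_outer film = 1/(h_o·2πr_oL) = 1/(20.2×2π×0.1169×23.9) = 0.00282 K/W
R_total = 0.04952 K/W
Q = ΔT/R_total = 115/0.04952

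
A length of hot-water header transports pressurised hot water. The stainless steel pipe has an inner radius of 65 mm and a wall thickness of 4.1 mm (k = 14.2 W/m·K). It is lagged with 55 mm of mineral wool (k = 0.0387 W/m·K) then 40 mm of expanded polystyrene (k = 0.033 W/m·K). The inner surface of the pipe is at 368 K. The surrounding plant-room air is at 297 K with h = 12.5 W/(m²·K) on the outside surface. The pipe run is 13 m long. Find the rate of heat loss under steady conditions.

Q ≈ 241 W

Treating each annulus and film as a series resistance:
R_stainless steel pipe wall = ln(69.1/65)/(2π×14.2×13) = 5.274×10^-5 K/W
R_mineral wool = ln(124.1/69.1)/(2π×0.0387×13) = 0.1852 K/W
R_expanded polystyrene = ln(164.1/124.1)/(2π×0.033×13) = 0.1037 K/W
R_outer film = 1/(h_o·2πr_oL) = 1/(12.5×2π×0.1641×13) = 0.005968 K/W
R_total = 0.2949 K/W
Q = ΔT/R_total = 71/0.2949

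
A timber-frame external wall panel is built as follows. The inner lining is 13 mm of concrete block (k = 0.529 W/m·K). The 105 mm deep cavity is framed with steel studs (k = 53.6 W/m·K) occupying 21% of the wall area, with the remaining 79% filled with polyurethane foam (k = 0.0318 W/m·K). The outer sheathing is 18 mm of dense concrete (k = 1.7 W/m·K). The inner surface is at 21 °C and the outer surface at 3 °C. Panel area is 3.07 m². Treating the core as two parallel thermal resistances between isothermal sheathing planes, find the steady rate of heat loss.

Q ≈ 1240 W

Sheathing layers in series; stud and cavity paths in parallel between them.
R_inner = 0.013/(0.529×3.07) = 0.008005 K/W
R_stud  = 0.105/(53.6×0.21×3.07) = 0.003039 K/W
R_cav   = 0.105/(0.0318×0.79×3.07) = 1.361 K/W
1/R_core = 1/R_stud + 1/R_cav → R_core = 0.003032 K/W
R_outer = 0.018/(1.7×3.07) = 0.003449 K/W
R_total = 0.01449 K/W
Q = ΔT/R_total = 18/0.01449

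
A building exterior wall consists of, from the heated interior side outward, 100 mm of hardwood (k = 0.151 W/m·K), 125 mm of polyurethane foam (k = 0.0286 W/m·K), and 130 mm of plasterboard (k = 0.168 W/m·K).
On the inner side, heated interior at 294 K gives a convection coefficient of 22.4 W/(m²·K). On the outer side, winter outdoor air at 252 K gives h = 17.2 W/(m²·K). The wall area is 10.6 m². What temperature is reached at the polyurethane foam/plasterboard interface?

T ≈ 258 K

Series thermal resistances:
R_inner film = 1/(h_i·A) = 1/(22.4×10.6) = 0.004212 K/W
R_hardwood = L/(kA) = 0.1/(0.151×10.6) = 0.06248 K/W
R_polyurethane foam = L/(kA) = 0.125/(0.0286×10.6) = 0.4123 K/W
R_plasterboard = L/(kA) = 0.13/(0.168×10.6) = 0.073 K/W
R_outer film = 1/(h_o·A) = 1/(17.2×10.6) = 0.005485 K/W
R_total = 0.5575 K/W;  Q = ΔT/R_total = 42/0.5575 = 75.34 W
T_interface = T_inner − Q·ΣR(inner→interface) = 294 − 75.3×0.479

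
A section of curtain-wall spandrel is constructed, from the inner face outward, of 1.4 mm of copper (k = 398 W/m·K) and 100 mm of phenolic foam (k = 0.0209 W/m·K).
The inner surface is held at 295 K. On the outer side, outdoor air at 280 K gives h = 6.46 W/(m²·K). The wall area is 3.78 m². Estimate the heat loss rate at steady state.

Treating each layer as a thermal resistance in series:
R_copper = L/(kA) = 0.0014/(398×3.78) = 9.306×10^-7 K/W
R_phenolic foam = L/(kA) = 0.1/(0.0209×3.78) = 1.266 K/W
R_outer film = 1/(h_o·A) = 1/(6.46×3.78) = 0.04095 K/W
R_total = 1.307 K/W
Q = ΔT / R_total = 15 / 1.307

Q ≈ 11.5 W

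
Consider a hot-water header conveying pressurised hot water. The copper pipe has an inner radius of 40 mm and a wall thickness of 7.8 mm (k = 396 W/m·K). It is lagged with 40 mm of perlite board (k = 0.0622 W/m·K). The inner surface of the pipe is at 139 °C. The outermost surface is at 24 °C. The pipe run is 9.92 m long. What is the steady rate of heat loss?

Radial resistances (cylindrical: R_cond = ln(r_o/r_i)/(2πkL), R_conv = 1/(h·2πrL)):
R_copper pipe wall = ln(47.8/40)/(2π×396×9.92) = 7.218×10^-6 K/W
R_perlite board = ln(87.8/47.8)/(2π×0.0622×9.92) = 0.1568 K/W
R_total = 0.1568 K/W
Q = ΔT/R_total = 115/0.1568

Q ≈ 733 W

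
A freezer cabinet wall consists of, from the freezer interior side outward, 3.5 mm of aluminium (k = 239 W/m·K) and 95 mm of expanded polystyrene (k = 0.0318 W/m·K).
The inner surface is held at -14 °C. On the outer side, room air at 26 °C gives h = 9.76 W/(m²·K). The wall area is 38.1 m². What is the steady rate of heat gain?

Thermal resistances in series:
R_aluminium = L/(kA) = 0.0035/(239×38.1) = 3.844×10^-7 K/W
R_expanded polystyrene = L/(kA) = 0.095/(0.0318×38.1) = 0.07841 K/W
R_outer film = 1/(h_o·A) = 1/(9.76×38.1) = 0.002689 K/W
R_total = 0.0811 K/W
Q = ΔT / R_total = 40 / 0.0811

Q ≈ 493 W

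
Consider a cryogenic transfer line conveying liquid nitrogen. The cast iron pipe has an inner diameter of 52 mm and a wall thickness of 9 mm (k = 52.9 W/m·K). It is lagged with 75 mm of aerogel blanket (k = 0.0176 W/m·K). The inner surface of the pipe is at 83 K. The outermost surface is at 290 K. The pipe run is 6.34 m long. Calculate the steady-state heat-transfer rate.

Q ≈ 127 W

Per-layer cylindrical resistances, series-summed:
R_cast iron pipe wall = ln(35/26)/(2π×52.9×6.34) = 1.411×10^-4 K/W
R_aerogel blanket = ln(110/35)/(2π×0.0176×6.34) = 1.633 K/W
R_total = 1.633 K/W
Q = ΔT/R_total = 207/1.633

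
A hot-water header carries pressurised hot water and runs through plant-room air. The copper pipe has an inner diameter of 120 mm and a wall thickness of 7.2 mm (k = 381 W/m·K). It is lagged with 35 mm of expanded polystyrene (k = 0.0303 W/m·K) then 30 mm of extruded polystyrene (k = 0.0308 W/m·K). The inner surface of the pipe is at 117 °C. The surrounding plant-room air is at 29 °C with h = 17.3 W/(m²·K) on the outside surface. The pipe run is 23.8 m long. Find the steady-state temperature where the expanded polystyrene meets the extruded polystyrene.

Radial resistances (cylindrical: R_cond = ln(r_o/r_i)/(2πkL), R_conv = 1/(h·2πrL)):
R_copper pipe wall = ln(67.2/60)/(2π×381×23.8) = 1.989×10^-6 K/W
R_expanded polystyrene = ln(102.2/67.2)/(2π×0.0303×23.8) = 0.09253 K/W
R_extruded polystyrene = ln(132.2/102.2)/(2π×0.0308×23.8) = 0.05588 K/W
R_outer film = 1/(h_o·2πr_oL) = 1/(17.3×2π×0.1322×23.8) = 0.002924 K/W
R_total = 0.1513 K/W
Q = ΔT/R_total = 88/0.1513
Q = 581 W
T_interface = T_inner − Q·ΣR(inner→interface) = 117 − 581×0.09253

T ≈ 63.2 °C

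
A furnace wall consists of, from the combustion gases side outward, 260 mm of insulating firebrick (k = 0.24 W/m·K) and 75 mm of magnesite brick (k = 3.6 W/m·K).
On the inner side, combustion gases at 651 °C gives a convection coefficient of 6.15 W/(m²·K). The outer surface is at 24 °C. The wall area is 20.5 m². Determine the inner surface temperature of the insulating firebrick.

T ≈ 571 °C

Using the resistance-network approach (series):
R_inner film = 1/(h_i·A) = 1/(6.15×20.5) = 0.007932 K/W
R_insulating firebrick = L/(kA) = 0.26/(0.24×20.5) = 0.05285 K/W
R_magnesite brick = L/(kA) = 0.075/(3.6×20.5) = 0.001016 K/W
R_total = 0.06179 K/W;  Q = ΔT/R_total = 627/0.06179 = 10150 W
T_interface = T_inner − Q·ΣR(inner→interface) = 651 − 10100×0.007932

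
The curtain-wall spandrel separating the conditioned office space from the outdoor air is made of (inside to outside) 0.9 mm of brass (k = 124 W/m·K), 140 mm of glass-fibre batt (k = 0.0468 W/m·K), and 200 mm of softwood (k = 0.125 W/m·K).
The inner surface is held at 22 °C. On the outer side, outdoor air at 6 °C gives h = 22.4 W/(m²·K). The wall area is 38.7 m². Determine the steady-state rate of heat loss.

Using the resistance-network approach (series):
R_brass = L/(kA) = 0.0009/(124×38.7) = 1.875×10^-7 K/W
R_glass-fibre batt = L/(kA) = 0.14/(0.0468×38.7) = 0.0773 K/W
R_softwood = L/(kA) = 0.2/(0.125×38.7) = 0.04134 K/W
R_outer film = 1/(h_o·A) = 1/(22.4×38.7) = 0.001154 K/W
R_total = 0.1198 K/W
Q = ΔT / R_total = 16 / 0.1198

Q ≈ 134 W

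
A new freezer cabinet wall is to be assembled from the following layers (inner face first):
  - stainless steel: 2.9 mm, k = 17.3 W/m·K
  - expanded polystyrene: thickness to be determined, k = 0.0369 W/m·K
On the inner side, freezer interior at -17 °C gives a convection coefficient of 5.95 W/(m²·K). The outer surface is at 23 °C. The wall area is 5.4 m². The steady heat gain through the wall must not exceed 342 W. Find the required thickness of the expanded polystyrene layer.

L ≈ 17.1 mm

Thermal resistances in series:
R_inner film = 1/(h_i·A) = 1/(5.95×5.4) = 0.03112 K/W
R_stainless steel = L/(kA) = 0.0029/(17.3×5.4) = 3.104×10^-5 K/W
Sum of the known resistances R_other = 0.03115 K/W
Required total resistance R_tot = ΔT/Q_allow = 40/342 = 0.117 K/W
R_expanded polystyrene = R_tot − R_other = 0.0858 K/W
L = R·k·A = 0.0858×0.0369×5.4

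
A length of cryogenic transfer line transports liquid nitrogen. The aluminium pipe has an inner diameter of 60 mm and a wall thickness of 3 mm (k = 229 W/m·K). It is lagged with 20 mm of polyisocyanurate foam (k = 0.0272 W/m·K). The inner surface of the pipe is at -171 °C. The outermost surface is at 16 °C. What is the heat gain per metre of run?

Treating each annulus and film as a series resistance:
R_aluminium pipe wall = ln(33/30)/(2π×229×1) = 6.624×10^-5 K/W
R_polyisocyanurate foam = ln(53/33)/(2π×0.0272×1) = 2.772 K/W
R_total = 2.772 K/W
Q = ΔT/R_total = 187/2.772

q′ ≈ 67.5 W/m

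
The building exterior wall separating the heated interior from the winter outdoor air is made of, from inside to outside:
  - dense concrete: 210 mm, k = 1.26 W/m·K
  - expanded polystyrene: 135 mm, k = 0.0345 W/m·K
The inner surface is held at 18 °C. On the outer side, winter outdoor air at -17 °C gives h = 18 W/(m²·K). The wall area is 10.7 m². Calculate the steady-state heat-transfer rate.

Q ≈ 90.6 W

Using the resistance-network approach (series):
R_dense concrete = L/(kA) = 0.21/(1.26×10.7) = 0.01558 K/W
R_expanded polystyrene = L/(kA) = 0.135/(0.0345×10.7) = 0.3657 K/W
R_outer film = 1/(h_o·A) = 1/(18×10.7) = 0.005192 K/W
R_total = 0.3865 K/W
Q = ΔT / R_total = 35 / 0.3865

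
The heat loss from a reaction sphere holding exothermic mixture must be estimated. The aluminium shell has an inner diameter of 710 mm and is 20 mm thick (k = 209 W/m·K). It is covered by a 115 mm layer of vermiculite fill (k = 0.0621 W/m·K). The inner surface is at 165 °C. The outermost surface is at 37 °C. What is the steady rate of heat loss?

Q ≈ 160 W

For a spherical shell R = (1/r₁ − 1/r₂)/(4πk); film R = 1/(h·4πr²). In series:
R_aluminium shell = (1/0.355 − 1/0.375)/(4π×209) = 5.72×10^-5 K/W
R_vermiculite fill = (1/0.375 − 1/0.49)/(4π×0.0621) = 0.802 K/W
R_total = 0.802 K/W
Q = ΔT/R_total = 128/0.802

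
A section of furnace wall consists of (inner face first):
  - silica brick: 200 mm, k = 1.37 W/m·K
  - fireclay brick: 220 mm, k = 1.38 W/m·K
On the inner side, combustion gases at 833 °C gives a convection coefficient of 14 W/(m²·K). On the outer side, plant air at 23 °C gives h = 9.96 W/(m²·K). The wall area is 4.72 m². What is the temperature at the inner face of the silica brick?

T ≈ 712 °C

Thermal resistances in series:
R_inner film = 1/(h_i·A) = 1/(14×4.72) = 0.01513 K/W
R_silica brick = L/(kA) = 0.2/(1.37×4.72) = 0.03093 K/W
R_fireclay brick = L/(kA) = 0.22/(1.38×4.72) = 0.03378 K/W
R_outer film = 1/(h_o·A) = 1/(9.96×4.72) = 0.02127 K/W
R_total = 0.1011 K/W;  Q = ΔT/R_total = 810/0.1011 = 8011 W
T_interface = T_inner − Q·ΣR(inner→interface) = 833 − 8010×0.01513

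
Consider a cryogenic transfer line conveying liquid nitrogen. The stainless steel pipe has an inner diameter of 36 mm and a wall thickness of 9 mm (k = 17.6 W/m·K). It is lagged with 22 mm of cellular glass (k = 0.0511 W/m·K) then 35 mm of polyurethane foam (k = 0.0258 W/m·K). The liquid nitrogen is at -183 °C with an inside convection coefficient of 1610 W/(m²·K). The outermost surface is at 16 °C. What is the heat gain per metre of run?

q′ ≈ 38.3 W/m

Cylindrical conduction, so R = ln(r₂/r₁)/(2πkL) per layer, in series:
R_inner film = 1/(h_i·2πr₁L) = 1/(1610×2π×0.018×1) = 0.005492 K/W
R_stainless steel pipe wall = ln(27/18)/(2π×17.6×1) = 0.003667 K/W
R_cellular glass = ln(49/27)/(2π×0.0511×1) = 1.856 K/W
R_polyurethane foam = ln(84/49)/(2π×0.0258×1) = 3.325 K/W
R_total = 5.19 K/W
Q = ΔT/R_total = 199/5.19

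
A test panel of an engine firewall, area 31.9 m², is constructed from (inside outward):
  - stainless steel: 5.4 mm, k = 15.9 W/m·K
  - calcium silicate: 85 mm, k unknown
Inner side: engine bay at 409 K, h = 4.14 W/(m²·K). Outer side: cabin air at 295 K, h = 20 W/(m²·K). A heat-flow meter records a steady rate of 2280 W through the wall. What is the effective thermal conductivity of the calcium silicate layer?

Thermal resistances in series:
R_inner film = 1/(h_i·A) = 1/(4.14×31.9) = 0.007572 K/W
R_stainless steel = L/(kA) = 0.0054/(15.9×31.9) = 1.065×10^-5 K/W
R_outer film = 1/(h_o·A) = 1/(20×31.9) = 0.001567 K/W
Sum of known resistances R_other = 0.00915 K/W
Total R = ΔT/Q = 114/2280 = 0.05 K/W
R_calcium silicate = R_total − R_other = 0.04085 K/W
k = L/(R·A) = 0.085/(0.04085×31.9)

k ≈ 0.0652 W/(m·K)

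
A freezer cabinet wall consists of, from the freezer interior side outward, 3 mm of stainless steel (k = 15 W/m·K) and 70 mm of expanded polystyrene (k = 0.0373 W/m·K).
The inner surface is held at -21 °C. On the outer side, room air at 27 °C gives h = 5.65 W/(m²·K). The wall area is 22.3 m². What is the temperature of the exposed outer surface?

Using the resistance-network approach (series):
R_stainless steel = L/(kA) = 0.003/(15×22.3) = 8.969×10^-6 K/W
R_expanded polystyrene = L/(kA) = 0.07/(0.0373×22.3) = 0.08416 K/W
R_outer film = 1/(h_o·A) = 1/(5.65×22.3) = 0.007937 K/W
R_total = 0.0921 K/W;  Q = ΔT/R_total = 48/0.0921 = 521.2 W
T_interface = T_inner + Q·ΣR(inner→interface) = -21 + 521×0.08416

T ≈ 22.9 °C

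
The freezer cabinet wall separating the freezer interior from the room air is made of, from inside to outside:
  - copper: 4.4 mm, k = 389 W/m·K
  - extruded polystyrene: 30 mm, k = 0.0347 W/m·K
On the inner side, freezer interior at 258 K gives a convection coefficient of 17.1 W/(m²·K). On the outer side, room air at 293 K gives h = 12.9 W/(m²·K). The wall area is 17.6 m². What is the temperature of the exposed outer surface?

T ≈ 290 K

Treating each layer as a thermal resistance in series:
R_inner film = 1/(h_i·A) = 1/(17.1×17.6) = 0.003323 K/W
R_copper = L/(kA) = 0.0044/(389×17.6) = 6.427×10^-7 K/W
R_extruded polystyrene = L/(kA) = 0.03/(0.0347×17.6) = 0.04912 K/W
R_outer film = 1/(h_o·A) = 1/(12.9×17.6) = 0.004405 K/W
R_total = 0.05685 K/W;  Q = ΔT/R_total = 35/0.05685 = 615.7 W
T_interface = T_inner + Q·ΣR(inner→interface) = 258 + 616×0.05245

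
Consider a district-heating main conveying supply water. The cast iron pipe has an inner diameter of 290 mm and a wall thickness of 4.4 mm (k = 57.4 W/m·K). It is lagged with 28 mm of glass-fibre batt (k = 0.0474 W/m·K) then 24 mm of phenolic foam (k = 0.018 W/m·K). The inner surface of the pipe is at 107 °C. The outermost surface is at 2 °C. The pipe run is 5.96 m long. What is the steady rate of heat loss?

Q ≈ 368 W

For a radial system each layer contributes R = ln(r_out/r_in)/(2πkL); films add R = 1/(hA).
R_cast iron pipe wall = ln(149.4/145)/(2π×57.4×5.96) = 1.391×10^-5 K/W
R_glass-fibre batt = ln(177.4/149.4)/(2π×0.0474×5.96) = 0.09678 K/W
R_phenolic foam = ln(201.4/177.4)/(2π×0.018×5.96) = 0.1882 K/W
R_total = 0.285 K/W
Q = ΔT/R_total = 105/0.285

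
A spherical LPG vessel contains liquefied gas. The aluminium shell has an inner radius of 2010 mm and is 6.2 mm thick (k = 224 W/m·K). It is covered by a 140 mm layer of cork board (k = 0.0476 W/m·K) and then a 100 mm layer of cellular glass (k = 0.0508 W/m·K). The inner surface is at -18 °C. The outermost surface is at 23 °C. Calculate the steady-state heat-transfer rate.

Spherical conduction: R = (1/r_in − 1/r_out)/(4πk) per layer; series-sum.
R_aluminium shell = (1/2.01 − 1/2.0162)/(4π×224) = 5.435×10^-7 K/W
R_cork board = (1/2.0162 − 1/2.1562)/(4π×0.0476) = 0.05384 K/W
R_cellular glass = (1/2.1562 − 1/2.2562)/(4π×0.0508) = 0.0322 K/W
R_total = 0.08604 K/W
Q = ΔT/R_total = 41/0.08604

Q ≈ 477 W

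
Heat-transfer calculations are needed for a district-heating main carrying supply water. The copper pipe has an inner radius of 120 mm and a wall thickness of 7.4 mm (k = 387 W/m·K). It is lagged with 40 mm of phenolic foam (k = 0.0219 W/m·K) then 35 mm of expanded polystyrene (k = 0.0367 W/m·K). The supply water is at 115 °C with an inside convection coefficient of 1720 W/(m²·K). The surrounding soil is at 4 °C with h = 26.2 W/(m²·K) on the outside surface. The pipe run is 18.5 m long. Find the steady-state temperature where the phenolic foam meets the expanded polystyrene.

Treating each annulus and film as a series resistance:
R_inner film = 1/(h_i·2πr₁L) = 1/(1720×2π×0.12×18.5) = 4.168×10^-5 K/W
R_copper pipe wall = ln(127.4/120)/(2π×387×18.5) = 1.33×10^-6 K/W
R_phenolic foam = ln(167.4/127.4)/(2π×0.0219×18.5) = 0.1073 K/W
R_expanded polystyrene = ln(202.4/167.4)/(2π×0.0367×18.5) = 0.04451 K/W
R_outer film = 1/(h_o·2πr_oL) = 1/(26.2×2π×0.2024×18.5) = 0.001622 K/W
R_total = 0.1534 K/W
Q = ΔT/R_total = 111/0.1534
Q = 723 W
T_interface = T_inner − Q·ΣR(inner→interface) = 115 − 723×0.1073

T ≈ 37.4 °C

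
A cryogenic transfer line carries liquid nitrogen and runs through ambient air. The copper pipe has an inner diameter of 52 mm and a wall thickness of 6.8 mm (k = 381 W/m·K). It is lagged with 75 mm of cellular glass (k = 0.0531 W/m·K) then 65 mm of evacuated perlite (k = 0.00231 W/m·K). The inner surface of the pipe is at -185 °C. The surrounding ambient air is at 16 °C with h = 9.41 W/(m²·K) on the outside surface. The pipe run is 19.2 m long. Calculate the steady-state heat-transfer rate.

Per-layer cylindrical resistances, series-summed:
R_copper pipe wall = ln(32.8/26)/(2π×381×19.2) = 5.055×10^-6 K/W
R_cellular glass = ln(107.8/32.8)/(2π×0.0531×19.2) = 0.1857 K/W
R_evacuated perlite = ln(172.8/107.8)/(2π×0.00231×19.2) = 1.693 K/W
R_outer film = 1/(h_o·2πr_oL) = 1/(9.41×2π×0.1728×19.2) = 0.005098 K/W
R_total = 1.884 K/W
Q = ΔT/R_total = 201/1.884

Q ≈ 107 W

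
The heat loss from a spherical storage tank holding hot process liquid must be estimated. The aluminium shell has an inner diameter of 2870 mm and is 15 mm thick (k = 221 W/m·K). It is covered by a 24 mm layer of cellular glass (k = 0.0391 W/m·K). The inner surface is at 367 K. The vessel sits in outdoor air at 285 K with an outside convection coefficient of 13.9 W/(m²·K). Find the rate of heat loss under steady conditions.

Q ≈ 3220 W

Spherical conduction: R = (1/r_in − 1/r_out)/(4πk) per layer; series-sum.
R_aluminium shell = (1/1.435 − 1/1.45)/(4π×221) = 2.596×10^-6 K/W
R_cellular glass = (1/1.45 − 1/1.474)/(4π×0.0391) = 0.02285 K/W
R_outer film = 1/(h·4πr_o²) = 1/(13.9×4π×1.474²) = 0.002635 K/W
R_total = 0.02549 K/W
Q = ΔT/R_total = 82/0.02549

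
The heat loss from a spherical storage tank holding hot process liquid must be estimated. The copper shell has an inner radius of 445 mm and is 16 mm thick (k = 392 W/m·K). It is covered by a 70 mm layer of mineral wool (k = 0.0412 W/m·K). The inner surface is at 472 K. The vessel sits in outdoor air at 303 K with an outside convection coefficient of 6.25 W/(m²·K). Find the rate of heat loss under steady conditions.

Q ≈ 283 W

For a spherical shell R = (1/r₁ − 1/r₂)/(4πk); film R = 1/(h·4πr²). In series:
R_copper shell = (1/0.445 − 1/0.461)/(4π×392) = 1.583×10^-5 K/W
R_mineral wool = (1/0.461 − 1/0.531)/(4π×0.0412) = 0.5523 K/W
R_outer film = 1/(h·4πr_o²) = 1/(6.25×4π×0.531²) = 0.04516 K/W
R_total = 0.5975 K/W
Q = ΔT/R_total = 169/0.5975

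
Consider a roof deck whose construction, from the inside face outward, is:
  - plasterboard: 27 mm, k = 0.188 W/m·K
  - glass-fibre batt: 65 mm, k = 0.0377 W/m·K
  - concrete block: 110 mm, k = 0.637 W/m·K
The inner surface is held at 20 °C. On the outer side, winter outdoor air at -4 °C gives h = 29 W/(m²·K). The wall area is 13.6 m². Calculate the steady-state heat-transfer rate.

Q ≈ 157 W

Model the wall as resistances in series:
R_plasterboard = L/(kA) = 0.027/(0.188×13.6) = 0.01056 K/W
R_glass-fibre batt = L/(kA) = 0.065/(0.0377×13.6) = 0.1268 K/W
R_concrete block = L/(kA) = 0.11/(0.637×13.6) = 0.0127 K/W
R_outer film = 1/(h_o·A) = 1/(29×13.6) = 0.002535 K/W
R_total = 0.1526 K/W
Q = ΔT / R_total = 24 / 0.1526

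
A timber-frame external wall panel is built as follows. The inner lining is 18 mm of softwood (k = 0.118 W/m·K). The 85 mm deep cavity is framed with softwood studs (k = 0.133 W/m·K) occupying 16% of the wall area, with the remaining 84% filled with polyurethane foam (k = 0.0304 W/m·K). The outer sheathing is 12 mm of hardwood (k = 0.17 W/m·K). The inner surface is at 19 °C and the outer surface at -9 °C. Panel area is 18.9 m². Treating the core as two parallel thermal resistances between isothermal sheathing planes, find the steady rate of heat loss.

Sheathing layers in series; stud and cavity paths in parallel between them.
R_inner = 0.018/(0.118×18.9) = 0.008071 K/W
R_stud  = 0.085/(0.133×0.16×18.9) = 0.2113 K/W
R_cav   = 0.085/(0.0304×0.84×18.9) = 0.1761 K/W
1/R_core = 1/R_stud + 1/R_cav → R_core = 0.09606 K/W
R_outer = 0.012/(0.17×18.9) = 0.003735 K/W
R_total = 0.1079 K/W
Q = ΔT/R_total = 28/0.1079

Q ≈ 260 W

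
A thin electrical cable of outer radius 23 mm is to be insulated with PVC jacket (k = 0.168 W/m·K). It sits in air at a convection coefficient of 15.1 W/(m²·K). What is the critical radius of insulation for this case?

For a cylinder r_cr = k/h = 0.168/15.1
r_cr = 11.1 mm; since the bare radius (23 mm) is above r_cr, any added insulation will reduce heat loss.

r_cr ≈ 11.1 mm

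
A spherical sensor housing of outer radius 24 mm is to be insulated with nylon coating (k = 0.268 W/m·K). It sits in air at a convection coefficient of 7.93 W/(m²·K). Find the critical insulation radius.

For a sphere r_cr = 2k/h = 2×0.268/7.93
r_cr = 67.6 mm; since the bare radius (24 mm) is below r_cr, adding a thin layer of insulation will *increase* heat loss.

r_cr ≈ 67.6 mm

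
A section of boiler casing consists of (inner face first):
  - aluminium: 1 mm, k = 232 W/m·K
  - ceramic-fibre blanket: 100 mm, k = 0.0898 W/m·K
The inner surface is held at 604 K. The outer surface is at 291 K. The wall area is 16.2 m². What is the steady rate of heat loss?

Q ≈ 4550 W

Series thermal resistances:
R_aluminium = L/(kA) = 0.001/(232×16.2) = 2.661×10^-7 K/W
R_ceramic-fibre blanket = L/(kA) = 0.1/(0.0898×16.2) = 0.06874 K/W
R_total = 0.06874 K/W
Q = ΔT / R_total = 313 / 0.06874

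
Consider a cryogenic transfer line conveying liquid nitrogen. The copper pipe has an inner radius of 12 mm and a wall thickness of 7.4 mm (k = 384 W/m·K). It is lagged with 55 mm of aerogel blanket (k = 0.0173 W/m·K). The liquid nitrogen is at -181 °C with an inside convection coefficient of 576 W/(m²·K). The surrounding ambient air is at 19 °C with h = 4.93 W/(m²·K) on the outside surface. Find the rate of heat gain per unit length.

Radial resistances (cylindrical: R_cond = ln(r_o/r_i)/(2πkL), R_conv = 1/(h·2πrL)):
R_inner film = 1/(h_i·2πr₁L) = 1/(576×2π×0.012×1) = 0.02303 K/W
R_copper pipe wall = ln(19.4/12)/(2π×384×1) = 1.991×10^-4 K/W
R_aerogel blanket = ln(74.4/19.4)/(2π×0.0173×1) = 12.37 K/W
R_outer film = 1/(h_o·2πr_oL) = 1/(4.93×2π×0.0744×1) = 0.4339 K/W
R_total = 12.82 K/W
Q = ΔT/R_total = 200/12.82

q′ ≈ 15.6 W/m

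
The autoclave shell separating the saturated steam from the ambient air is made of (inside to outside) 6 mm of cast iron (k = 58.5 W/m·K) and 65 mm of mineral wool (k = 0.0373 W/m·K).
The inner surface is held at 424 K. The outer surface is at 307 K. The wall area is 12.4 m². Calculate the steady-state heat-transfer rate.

Q ≈ 832 W

Series thermal resistances:
R_cast iron = L/(kA) = 0.006/(58.5×12.4) = 8.271×10^-6 K/W
R_mineral wool = L/(kA) = 0.065/(0.0373×12.4) = 0.1405 K/W
R_total = 0.1405 K/W
Q = ΔT / R_total = 117 / 0.1405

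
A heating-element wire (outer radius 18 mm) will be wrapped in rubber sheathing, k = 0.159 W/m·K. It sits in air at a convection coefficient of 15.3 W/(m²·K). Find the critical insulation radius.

For a cylinder r_cr = k/h = 0.159/15.3
r_cr = 10.4 mm; since the bare radius (18 mm) is above r_cr, any added insulation will reduce heat loss.

r_cr ≈ 10.4 mm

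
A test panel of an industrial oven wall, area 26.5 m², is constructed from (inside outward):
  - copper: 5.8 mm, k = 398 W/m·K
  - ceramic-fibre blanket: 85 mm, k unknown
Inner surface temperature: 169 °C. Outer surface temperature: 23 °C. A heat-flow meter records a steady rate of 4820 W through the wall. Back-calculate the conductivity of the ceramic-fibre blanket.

k ≈ 0.106 W/(m·K)

Treating each layer as a thermal resistance in series:
R_copper = L/(kA) = 0.0058/(398×26.5) = 5.499×10^-7 K/W
Sum of known resistances R_other = 5.499×10^-7 K/W
Total R = ΔT/Q = 146/4820 = 0.03029 K/W
R_ceramic-fibre blanket = R_total − R_other = 0.03029 K/W
k = L/(R·A) = 0.085/(0.03029×26.5)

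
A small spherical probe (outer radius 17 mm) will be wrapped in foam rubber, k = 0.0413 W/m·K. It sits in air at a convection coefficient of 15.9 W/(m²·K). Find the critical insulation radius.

r_cr ≈ 5.19 mm

For a sphere r_cr = 2k/h = 2×0.0413/15.9
r_cr = 5.19 mm; since the bare radius (17 mm) is above r_cr, any added insulation will reduce heat loss.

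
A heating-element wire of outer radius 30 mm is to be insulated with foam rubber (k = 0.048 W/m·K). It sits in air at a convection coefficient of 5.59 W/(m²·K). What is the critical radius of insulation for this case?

For a cylinder r_cr = k/h = 0.048/5.59
r_cr = 8.59 mm; since the bare radius (30 mm) is above r_cr, any added insulation will reduce heat loss.

r_cr ≈ 8.59 mm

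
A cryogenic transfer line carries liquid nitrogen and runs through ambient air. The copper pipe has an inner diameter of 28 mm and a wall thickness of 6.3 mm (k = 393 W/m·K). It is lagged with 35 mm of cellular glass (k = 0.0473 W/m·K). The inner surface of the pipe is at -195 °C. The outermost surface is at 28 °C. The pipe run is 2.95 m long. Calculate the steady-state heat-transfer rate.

Per-layer cylindrical resistances, series-summed:
R_copper pipe wall = ln(20.3/14)/(2π×393×2.95) = 5.101×10^-5 K/W
R_cellular glass = ln(55.3/20.3)/(2π×0.0473×2.95) = 1.143 K/W
R_total = 1.143 K/W
Q = ΔT/R_total = 223/1.143

Q ≈ 195 W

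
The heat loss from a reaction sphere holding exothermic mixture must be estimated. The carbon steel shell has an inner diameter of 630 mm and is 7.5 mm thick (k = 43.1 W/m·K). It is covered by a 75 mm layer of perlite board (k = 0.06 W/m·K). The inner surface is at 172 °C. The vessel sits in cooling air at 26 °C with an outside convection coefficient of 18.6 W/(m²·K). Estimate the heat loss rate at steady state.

Q ≈ 182 W

Each spherical layer contributes R = (1/r_i − 1/r_o)/(4πk):
R_carbon steel shell = (1/0.315 − 1/0.3225)/(4π×43.1) = 1.363×10^-4 K/W
R_perlite board = (1/0.3225 − 1/0.3975)/(4π×0.06) = 0.7759 K/W
R_outer film = 1/(h·4πr_o²) = 1/(18.6×4π×0.3975²) = 0.02708 K/W
R_total = 0.8032 K/W
Q = ΔT/R_total = 146/0.8032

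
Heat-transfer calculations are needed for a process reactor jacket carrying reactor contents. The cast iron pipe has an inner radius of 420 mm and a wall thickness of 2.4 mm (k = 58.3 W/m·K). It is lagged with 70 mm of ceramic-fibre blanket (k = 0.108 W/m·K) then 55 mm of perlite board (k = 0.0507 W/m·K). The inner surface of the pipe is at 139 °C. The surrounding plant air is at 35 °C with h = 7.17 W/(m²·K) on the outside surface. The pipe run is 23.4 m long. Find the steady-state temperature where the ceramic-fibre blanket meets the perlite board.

T ≈ 99.8 °C

Per-layer cylindrical resistances, series-summed:
R_cast iron pipe wall = ln(422.4/420)/(2π×58.3×23.4) = 6.648×10^-7 K/W
R_ceramic-fibre blanket = ln(492.4/422.4)/(2π×0.108×23.4) = 0.009657 K/W
R_perlite board = ln(547.4/492.4)/(2π×0.0507×23.4) = 0.01421 K/W
R_outer film = 1/(h_o·2πr_oL) = 1/(7.17×2π×0.5474×23.4) = 0.001733 K/W
R_total = 0.0256 K/W
Q = ΔT/R_total = 104/0.0256
Q = 4060 W
T_interface = T_inner − Q·ΣR(inner→interface) = 139 − 4060×0.009657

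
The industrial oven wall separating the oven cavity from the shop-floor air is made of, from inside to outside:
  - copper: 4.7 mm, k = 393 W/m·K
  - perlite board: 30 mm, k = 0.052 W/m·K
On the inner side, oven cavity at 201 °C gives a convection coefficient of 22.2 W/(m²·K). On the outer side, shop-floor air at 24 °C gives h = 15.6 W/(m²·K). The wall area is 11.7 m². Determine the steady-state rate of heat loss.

Using the resistance-network approach (series):
R_inner film = 1/(h_i·A) = 1/(22.2×11.7) = 0.00385 K/W
R_copper = L/(kA) = 0.0047/(393×11.7) = 1.022×10^-6 K/W
R_perlite board = L/(kA) = 0.03/(0.052×11.7) = 0.04931 K/W
R_outer film = 1/(h_o·A) = 1/(15.6×11.7) = 0.005479 K/W
R_total = 0.05864 K/W
Q = ΔT / R_total = 177 / 0.05864

Q ≈ 3020 W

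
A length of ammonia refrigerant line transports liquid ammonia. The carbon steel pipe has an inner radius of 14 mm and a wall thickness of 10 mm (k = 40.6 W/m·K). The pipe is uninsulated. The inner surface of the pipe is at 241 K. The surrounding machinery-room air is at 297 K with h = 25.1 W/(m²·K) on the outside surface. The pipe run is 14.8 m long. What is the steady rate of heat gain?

Q ≈ 3110 W

Radial resistances (cylindrical: R_cond = ln(r_o/r_i)/(2πkL), R_conv = 1/(h·2πrL)):
R_carbon steel pipe wall = ln(24/14)/(2π×40.6×14.8) = 1.428×10^-4 K/W
R_outer film = 1/(h_o·2πr_oL) = 1/(25.1×2π×0.024×14.8) = 0.01785 K/W
R_total = 0.01799 K/W
Q = ΔT/R_total = 56/0.01799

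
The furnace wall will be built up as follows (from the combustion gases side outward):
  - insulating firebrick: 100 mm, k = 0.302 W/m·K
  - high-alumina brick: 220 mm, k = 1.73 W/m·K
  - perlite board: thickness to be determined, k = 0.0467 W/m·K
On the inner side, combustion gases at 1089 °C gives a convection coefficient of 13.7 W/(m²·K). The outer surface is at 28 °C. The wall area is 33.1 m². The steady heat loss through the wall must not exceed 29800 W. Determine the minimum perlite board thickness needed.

Model the wall as resistances in series:
R_inner film = 1/(h_i·A) = 1/(13.7×33.1) = 0.002205 K/W
R_insulating firebrick = L/(kA) = 0.1/(0.302×33.1) = 0.01 K/W
R_high-alumina brick = L/(kA) = 0.22/(1.73×33.1) = 0.003842 K/W
Sum of the known resistances R_other = 0.01605 K/W
Required total resistance R_tot = ΔT/Q_allow = 1061/29800 = 0.0356 K/W
R_perlite board = R_tot − R_other = 0.01955 K/W
L = R·k·A = 0.01955×0.0467×33.1

L ≈ 30.2 mm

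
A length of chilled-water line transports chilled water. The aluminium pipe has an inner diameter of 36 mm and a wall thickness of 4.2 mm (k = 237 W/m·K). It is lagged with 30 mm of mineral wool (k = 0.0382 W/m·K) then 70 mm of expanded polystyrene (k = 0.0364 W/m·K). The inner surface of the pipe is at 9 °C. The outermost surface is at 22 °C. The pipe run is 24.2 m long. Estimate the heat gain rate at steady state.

For a radial system each layer contributes R = ln(r_out/r_in)/(2πkL); films add R = 1/(hA).
R_aluminium pipe wall = ln(22.2/18)/(2π×237×24.2) = 5.82×10^-6 K/W
R_mineral wool = ln(52.2/22.2)/(2π×0.0382×24.2) = 0.1472 K/W
R_expanded polystyrene = ln(122.2/52.2)/(2π×0.0364×24.2) = 0.1537 K/W
R_total = 0.3009 K/W
Q = ΔT/R_total = 13/0.3009

Q ≈ 43.2 W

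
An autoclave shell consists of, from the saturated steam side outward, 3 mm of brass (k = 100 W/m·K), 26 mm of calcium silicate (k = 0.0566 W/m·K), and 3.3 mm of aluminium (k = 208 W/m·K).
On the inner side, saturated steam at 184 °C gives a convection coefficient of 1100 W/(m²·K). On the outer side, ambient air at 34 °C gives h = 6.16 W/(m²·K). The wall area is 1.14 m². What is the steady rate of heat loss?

Model the wall as resistances in series:
R_inner film = 1/(h_i·A) = 1/(1100×1.14) = 7.974×10^-4 K/W
R_brass = L/(kA) = 0.003/(100×1.14) = 2.632×10^-5 K/W
R_calcium silicate = L/(kA) = 0.026/(0.0566×1.14) = 0.403 K/W
R_aluminium = L/(kA) = 0.0033/(208×1.14) = 1.392×10^-5 K/W
R_outer film = 1/(h_o·A) = 1/(6.16×1.14) = 0.1424 K/W
R_total = 0.5462 K/W
Q = ΔT / R_total = 150 / 0.5462

Q ≈ 275 W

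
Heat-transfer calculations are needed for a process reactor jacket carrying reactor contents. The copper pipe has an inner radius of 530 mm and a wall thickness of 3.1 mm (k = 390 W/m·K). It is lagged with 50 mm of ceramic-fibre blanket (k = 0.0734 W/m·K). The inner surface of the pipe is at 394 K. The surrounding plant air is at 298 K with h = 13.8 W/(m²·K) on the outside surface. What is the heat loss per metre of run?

q′ ≈ 448 W/m

Per-layer cylindrical resistances, series-summed:
R_copper pipe wall = ln(533.1/530)/(2π×390×1) = 2.38×10^-6 K/W
R_ceramic-fibre blanket = ln(583.1/533.1)/(2π×0.0734×1) = 0.1944 K/W
R_outer film = 1/(h_o·2πr_oL) = 1/(13.8×2π×0.5831×1) = 0.01978 K/W
R_total = 0.2142 K/W
Q = ΔT/R_total = 96/0.2142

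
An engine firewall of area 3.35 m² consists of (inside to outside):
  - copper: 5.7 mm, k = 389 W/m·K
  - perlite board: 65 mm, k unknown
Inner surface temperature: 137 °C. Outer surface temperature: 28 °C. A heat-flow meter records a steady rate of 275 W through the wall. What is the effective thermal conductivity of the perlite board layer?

Thermal resistances in series:
R_copper = L/(kA) = 0.0057/(389×3.35) = 4.374×10^-6 K/W
Sum of known resistances R_other = 4.374×10^-6 K/W
Total R = ΔT/Q = 109/275 = 0.3964 K/W
R_perlite board = R_total − R_other = 0.3964 K/W
k = L/(R·A) = 0.065/(0.3964×3.35)

k ≈ 0.049 W/(m·K)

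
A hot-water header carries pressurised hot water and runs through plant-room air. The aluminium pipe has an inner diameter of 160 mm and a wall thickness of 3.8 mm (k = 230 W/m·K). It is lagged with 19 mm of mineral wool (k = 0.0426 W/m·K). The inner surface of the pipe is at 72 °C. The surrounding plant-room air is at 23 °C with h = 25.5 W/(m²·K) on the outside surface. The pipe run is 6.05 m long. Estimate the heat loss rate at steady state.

Q ≈ 360 W

Per-layer cylindrical resistances, series-summed:
R_aluminium pipe wall = ln(83.8/80)/(2π×230×6.05) = 5.308×10^-6 K/W
R_mineral wool = ln(102.8/83.8)/(2π×0.0426×6.05) = 0.1262 K/W
R_outer film = 1/(h_o·2πr_oL) = 1/(25.5×2π×0.1028×6.05) = 0.01004 K/W
R_total = 0.1362 K/W
Q = ΔT/R_total = 49/0.1362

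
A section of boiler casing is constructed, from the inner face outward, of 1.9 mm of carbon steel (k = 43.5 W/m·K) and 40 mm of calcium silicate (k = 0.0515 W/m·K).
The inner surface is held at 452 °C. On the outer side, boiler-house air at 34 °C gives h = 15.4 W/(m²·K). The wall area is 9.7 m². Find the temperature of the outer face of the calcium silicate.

Using the resistance-network approach (series):
R_carbon steel = L/(kA) = 0.0019/(43.5×9.7) = 4.503×10^-6 K/W
R_calcium silicate = L/(kA) = 0.04/(0.0515×9.7) = 0.08007 K/W
R_outer film = 1/(h_o·A) = 1/(15.4×9.7) = 0.006694 K/W
R_total = 0.08677 K/W;  Q = ΔT/R_total = 418/0.08677 = 4817 W
T_interface = T_inner − Q·ΣR(inner→interface) = 452 − 4820×0.08008

T ≈ 66.2 °C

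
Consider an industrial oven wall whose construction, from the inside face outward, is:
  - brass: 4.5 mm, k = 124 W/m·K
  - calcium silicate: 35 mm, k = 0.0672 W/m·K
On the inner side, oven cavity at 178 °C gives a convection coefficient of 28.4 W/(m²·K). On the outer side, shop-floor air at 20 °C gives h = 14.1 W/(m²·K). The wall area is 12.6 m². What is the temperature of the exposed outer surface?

Using the resistance-network approach (series):
R_inner film = 1/(h_i·A) = 1/(28.4×12.6) = 0.002795 K/W
R_brass = L/(kA) = 0.0045/(124×12.6) = 2.88×10^-6 K/W
R_calcium silicate = L/(kA) = 0.035/(0.0672×12.6) = 0.04134 K/W
R_outer film = 1/(h_o·A) = 1/(14.1×12.6) = 0.005629 K/W
R_total = 0.04976 K/W;  Q = ΔT/R_total = 158/0.04976 = 3175 W
T_interface = T_inner − Q·ΣR(inner→interface) = 178 − 3180×0.04413

T ≈ 37.9 °C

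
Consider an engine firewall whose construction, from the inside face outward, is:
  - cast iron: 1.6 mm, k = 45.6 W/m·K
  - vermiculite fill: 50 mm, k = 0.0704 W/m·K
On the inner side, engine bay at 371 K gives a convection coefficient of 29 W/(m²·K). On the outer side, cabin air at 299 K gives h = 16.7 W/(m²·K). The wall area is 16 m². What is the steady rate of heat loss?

Series thermal resistances:
R_inner film = 1/(h_i·A) = 1/(29×16) = 0.002155 K/W
R_cast iron = L/(kA) = 0.0016/(45.6×16) = 2.193×10^-6 K/W
R_vermiculite fill = L/(kA) = 0.05/(0.0704×16) = 0.04439 K/W
R_outer film = 1/(h_o·A) = 1/(16.7×16) = 0.003743 K/W
R_total = 0.05029 K/W
Q = ΔT / R_total = 72 / 0.05029

Q ≈ 1430 W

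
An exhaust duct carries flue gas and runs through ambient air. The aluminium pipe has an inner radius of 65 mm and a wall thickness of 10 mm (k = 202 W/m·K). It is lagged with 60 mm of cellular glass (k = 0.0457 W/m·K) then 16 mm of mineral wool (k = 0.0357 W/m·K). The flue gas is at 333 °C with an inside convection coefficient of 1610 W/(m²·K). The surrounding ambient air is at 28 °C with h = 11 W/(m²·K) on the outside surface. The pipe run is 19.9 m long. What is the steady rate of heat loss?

Q ≈ 2300 W

Per-layer cylindrical resistances, series-summed:
R_inner film = 1/(h_i·2πr₁L) = 1/(1610×2π×0.065×19.9) = 7.642×10^-5 K/W
R_aluminium pipe wall = ln(75/65)/(2π×202×19.9) = 5.666×10^-6 K/W
R_cellular glass = ln(135/75)/(2π×0.0457×19.9) = 0.1029 K/W
R_mineral wool = ln(151/135)/(2π×0.0357×19.9) = 0.02509 K/W
R_outer film = 1/(h_o·2πr_oL) = 1/(11×2π×0.151×19.9) = 0.004815 K/W
R_total = 0.1329 K/W
Q = ΔT/R_total = 305/0.1329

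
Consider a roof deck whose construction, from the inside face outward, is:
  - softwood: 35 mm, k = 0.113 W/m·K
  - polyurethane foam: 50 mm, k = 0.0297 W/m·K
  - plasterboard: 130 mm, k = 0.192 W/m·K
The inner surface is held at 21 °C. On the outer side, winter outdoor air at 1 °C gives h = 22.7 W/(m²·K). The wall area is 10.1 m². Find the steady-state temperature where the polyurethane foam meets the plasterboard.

Series thermal resistances:
R_softwood = L/(kA) = 0.035/(0.113×10.1) = 0.03067 K/W
R_polyurethane foam = L/(kA) = 0.05/(0.0297×10.1) = 0.1667 K/W
R_plasterboard = L/(kA) = 0.13/(0.192×10.1) = 0.06704 K/W
R_outer film = 1/(h_o·A) = 1/(22.7×10.1) = 0.004362 K/W
R_total = 0.2687 K/W;  Q = ΔT/R_total = 20/0.2687 = 74.42 W
T_interface = T_inner − Q·ΣR(inner→interface) = 21 − 74.4×0.1974

T ≈ 6.31 °C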